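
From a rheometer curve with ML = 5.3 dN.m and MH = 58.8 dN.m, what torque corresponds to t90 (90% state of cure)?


M90 = ML + 0.9 * (MH - ML)
M90 = 5.3 + 0.9 * (58.8 - 5.3)
M90 = 5.3 + 0.9 * 53.5
M90 = 53.45 dN.m

53.45 dN.m


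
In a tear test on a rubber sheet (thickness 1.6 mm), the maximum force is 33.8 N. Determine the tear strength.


Tear strength = force / thickness
= 33.8 / 1.6
= 21.12 N/mm

21.12 N/mm


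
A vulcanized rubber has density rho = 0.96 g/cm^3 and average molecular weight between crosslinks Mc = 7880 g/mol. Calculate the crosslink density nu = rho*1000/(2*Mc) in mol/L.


nu = rho * 1000 / (2 * Mc)
nu = 0.96 * 1000 / (2 * 7880)
nu = 960.0 / 15760
nu = 0.0609 mol/L

0.0609 mol/L


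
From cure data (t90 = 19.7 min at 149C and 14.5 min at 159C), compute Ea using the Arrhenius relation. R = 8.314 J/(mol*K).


T1 = 422.15 K, T2 = 432.15 K
1/T1 - 1/T2 = 5.4815e-05
ln(t1/t2) = ln(19.7/14.5) = 0.3065
Ea = 8.314 * 0.3065 / 5.4815e-05 = 46483.5491 J/mol
Ea = 46.48 kJ/mol

46.48 kJ/mol


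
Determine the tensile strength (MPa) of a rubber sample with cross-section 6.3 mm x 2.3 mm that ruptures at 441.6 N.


Area = width * thickness = 6.3 * 2.3 = 14.49 mm^2
TS = force / area = 441.6 / 14.49 = 30.48 MPa

30.48 MPa


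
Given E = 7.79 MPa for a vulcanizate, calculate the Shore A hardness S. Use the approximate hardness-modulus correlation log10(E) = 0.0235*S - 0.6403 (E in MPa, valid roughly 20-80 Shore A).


log10(E) = 0.0235*S - 0.6403  =>  S = (log10(E) + 0.6403) / 0.0235
log10(7.79) = 0.891537
S = (0.891537 + 0.6403) / 0.0235 = 1.531837 / 0.0235
S = 65.2

Shore A = 65.2


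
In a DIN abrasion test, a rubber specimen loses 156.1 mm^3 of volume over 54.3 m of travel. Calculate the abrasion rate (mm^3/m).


Rate = volume_loss / distance
= 156.1 / 54.3
= 2.875 mm^3/m

2.875 mm^3/m


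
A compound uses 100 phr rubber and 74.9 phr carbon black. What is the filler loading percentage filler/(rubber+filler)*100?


Filler % = filler / (rubber + filler) * 100
= 74.9 / (100 + 74.9) * 100
= 74.9 / 174.9 * 100
= 42.82%

42.82%


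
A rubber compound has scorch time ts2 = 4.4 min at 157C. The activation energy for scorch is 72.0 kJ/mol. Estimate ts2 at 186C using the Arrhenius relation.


Convert temperatures: T1 = 157 + 273.15 = 430.15 K, T2 = 186 + 273.15 = 459.15 K
ts2_new = 4.4 * exp(72000 / 8.314 * (1/459.15 - 1/430.15))
1/T2 - 1/T1 = -1.4683e-04
ts2_new = 1.23 min

1.23 min


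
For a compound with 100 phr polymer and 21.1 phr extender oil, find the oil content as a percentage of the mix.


Oil % = oil / (100 + oil) * 100
= 21.1 / (100 + 21.1) * 100
= 21.1 / 121.1 * 100
= 17.42%

17.42%


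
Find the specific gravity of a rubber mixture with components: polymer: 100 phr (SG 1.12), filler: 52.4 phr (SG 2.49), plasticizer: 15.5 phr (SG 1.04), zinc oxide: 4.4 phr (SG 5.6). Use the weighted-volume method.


Sum of weights = 172.3
Volume contributions:
  polymer: 100/1.12 = 89.2857
  filler: 52.4/2.49 = 21.0442
  plasticizer: 15.5/1.04 = 14.9038
  zinc oxide: 4.4/5.6 = 0.7857
Sum of volumes = 126.0195
SG = 172.3 / 126.0195 = 1.367

SG = 1.367


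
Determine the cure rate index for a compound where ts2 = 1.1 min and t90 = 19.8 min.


CRI = 100 / (t90 - ts2)
= 100 / (19.8 - 1.1)
= 100 / 18.7
= 5.35 min^-1

5.35 min^-1


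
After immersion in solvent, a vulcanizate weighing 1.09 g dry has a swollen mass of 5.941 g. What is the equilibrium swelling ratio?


Q = W_swollen / W_dry
Q = 5.941 / 1.09
Q = 5.45

Q = 5.45


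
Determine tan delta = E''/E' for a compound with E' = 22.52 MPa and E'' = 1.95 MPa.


tan delta = E'' / E'
= 1.95 / 22.52
= 0.0866

tan delta = 0.0866


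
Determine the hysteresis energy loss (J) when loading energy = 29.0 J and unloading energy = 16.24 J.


Hysteresis loss = loading - unloading
= 29.0 - 16.24
= 12.76 J

12.76 J


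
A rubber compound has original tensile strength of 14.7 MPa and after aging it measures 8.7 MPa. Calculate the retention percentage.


Retention = aged / original * 100
= 8.7 / 14.7 * 100
= 59.2%

59.2%


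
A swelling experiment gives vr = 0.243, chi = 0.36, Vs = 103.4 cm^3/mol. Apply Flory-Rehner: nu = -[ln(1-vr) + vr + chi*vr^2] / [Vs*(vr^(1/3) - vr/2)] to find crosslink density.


ln(1 - vr) = ln(1 - 0.243) = -0.2784
Numerator = -((-0.2784) + 0.243 + 0.36 * 0.243^2) = 0.0141
Denominator = 103.4 * (0.243^(1/3) - 0.243/2) = 51.9611
nu = 0.0141 / 51.9611 = 2.7202e-04 mol/cm^3

2.7202e-04 mol/cm^3


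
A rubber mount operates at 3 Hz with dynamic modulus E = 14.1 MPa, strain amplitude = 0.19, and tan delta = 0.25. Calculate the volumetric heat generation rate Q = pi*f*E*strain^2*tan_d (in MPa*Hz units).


Q = pi * f * E * strain^2 * tan_d
= pi * 3 * 14.1 * 0.19^2 * 0.25
= pi * 3 * 14.1 * 0.0361 * 0.25
= 1.1993

Q = 1.1993


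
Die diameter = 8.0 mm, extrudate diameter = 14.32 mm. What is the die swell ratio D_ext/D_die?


Die swell ratio = D_extrudate / D_die
= 14.32 / 8.0
= 1.79

Die swell = 1.79


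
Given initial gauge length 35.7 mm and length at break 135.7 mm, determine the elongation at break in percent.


Elongation = (Lf - L0) / L0 * 100
= (135.7 - 35.7) / 35.7 * 100
= 100.0 / 35.7 * 100
= 280.1%

280.1%


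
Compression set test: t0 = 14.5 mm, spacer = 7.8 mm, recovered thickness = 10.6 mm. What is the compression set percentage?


CS = (t0 - recovered) / (t0 - ts) * 100
= (14.5 - 10.6) / (14.5 - 7.8) * 100
= 3.9 / 6.7 * 100
= 58.2%

58.2%


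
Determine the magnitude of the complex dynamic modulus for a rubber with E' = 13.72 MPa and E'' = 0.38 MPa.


|E*| = sqrt(E'^2 + E''^2)
= sqrt(13.72^2 + 0.38^2)
= sqrt(188.2384 + 0.1444)
= 13.725 MPa

13.725 MPa


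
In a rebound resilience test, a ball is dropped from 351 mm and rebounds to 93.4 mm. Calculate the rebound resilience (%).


Resilience = h_rebound / h_drop * 100
= 93.4 / 351 * 100
= 26.6%

26.6%


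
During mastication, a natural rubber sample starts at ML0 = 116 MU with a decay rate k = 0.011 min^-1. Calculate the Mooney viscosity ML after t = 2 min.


ML = ML0 * exp(-k * t)
ML = 116 * exp(-0.011 * 2)
ML = 116 * 0.9782
ML = 113.48 MU

113.48 MU


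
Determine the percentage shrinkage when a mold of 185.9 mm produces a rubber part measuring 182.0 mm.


Shrinkage = (mold - part) / mold * 100
= (185.9 - 182.0) / 185.9 * 100
= 3.9 / 185.9 * 100
= 2.1%

2.1%


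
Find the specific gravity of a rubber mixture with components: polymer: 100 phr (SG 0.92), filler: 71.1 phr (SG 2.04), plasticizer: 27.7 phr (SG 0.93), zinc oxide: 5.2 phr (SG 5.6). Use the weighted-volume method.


Sum of weights = 204.0
Volume contributions:
  polymer: 100/0.92 = 108.6957
  filler: 71.1/2.04 = 34.8529
  plasticizer: 27.7/0.93 = 29.7849
  zinc oxide: 5.2/5.6 = 0.9286
Sum of volumes = 174.2621
SG = 204.0 / 174.2621 = 1.171

SG = 1.171


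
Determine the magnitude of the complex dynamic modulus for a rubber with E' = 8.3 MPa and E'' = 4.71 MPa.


|E*| = sqrt(E'^2 + E''^2)
= sqrt(8.3^2 + 4.71^2)
= sqrt(68.8900 + 22.1841)
= 9.543 MPa

9.543 MPa


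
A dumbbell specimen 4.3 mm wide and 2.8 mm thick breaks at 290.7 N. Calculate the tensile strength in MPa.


Area = width * thickness = 4.3 * 2.8 = 12.04 mm^2
TS = force / area = 290.7 / 12.04 = 24.14 MPa

24.14 MPa


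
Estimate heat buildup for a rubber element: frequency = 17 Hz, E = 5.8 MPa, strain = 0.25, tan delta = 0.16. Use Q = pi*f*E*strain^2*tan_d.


Q = pi * f * E * strain^2 * tan_d
= pi * 17 * 5.8 * 0.25^2 * 0.16
= pi * 17 * 5.8 * 0.0625 * 0.16
= 3.0976

Q = 3.0976


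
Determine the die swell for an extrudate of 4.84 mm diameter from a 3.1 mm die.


Die swell ratio = D_extrudate / D_die
= 4.84 / 3.1
= 1.561

Die swell = 1.561


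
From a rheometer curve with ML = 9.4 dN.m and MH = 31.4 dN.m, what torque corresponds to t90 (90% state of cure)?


M90 = ML + 0.9 * (MH - ML)
M90 = 9.4 + 0.9 * (31.4 - 9.4)
M90 = 9.4 + 0.9 * 22.0
M90 = 29.2 dN.m

29.2 dN.m


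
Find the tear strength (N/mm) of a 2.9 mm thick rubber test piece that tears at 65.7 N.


Tear strength = force / thickness
= 65.7 / 2.9
= 22.66 N/mm

22.66 N/mm


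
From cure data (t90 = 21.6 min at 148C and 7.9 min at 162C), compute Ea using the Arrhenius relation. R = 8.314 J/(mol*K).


T1 = 421.15 K, T2 = 435.15 K
1/T1 - 1/T2 = 7.6393e-05
ln(t1/t2) = ln(21.6/7.9) = 1.0058
Ea = 8.314 * 1.0058 / 7.6393e-05 = 109466.8452 J/mol
Ea = 109.47 kJ/mol

109.47 kJ/mol


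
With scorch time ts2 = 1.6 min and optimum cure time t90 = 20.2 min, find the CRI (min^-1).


CRI = 100 / (t90 - ts2)
= 100 / (20.2 - 1.6)
= 100 / 18.6
= 5.38 min^-1

5.38 min^-1


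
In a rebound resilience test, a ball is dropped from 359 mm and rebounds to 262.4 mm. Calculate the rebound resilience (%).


Resilience = h_rebound / h_drop * 100
= 262.4 / 359 * 100
= 73.1%

73.1%


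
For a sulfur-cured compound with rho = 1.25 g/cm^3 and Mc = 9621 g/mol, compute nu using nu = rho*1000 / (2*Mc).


nu = rho * 1000 / (2 * Mc)
nu = 1.25 * 1000 / (2 * 9621)
nu = 1250.0 / 19242
nu = 0.0650 mol/L

0.0650 mol/L


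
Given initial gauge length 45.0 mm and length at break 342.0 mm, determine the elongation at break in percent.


Elongation = (Lf - L0) / L0 * 100
= (342.0 - 45.0) / 45.0 * 100
= 297.0 / 45.0 * 100
= 660.0%

660.0%


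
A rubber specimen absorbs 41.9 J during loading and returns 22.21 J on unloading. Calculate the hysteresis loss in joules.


Hysteresis loss = loading - unloading
= 41.9 - 22.21
= 19.69 J

19.69 J


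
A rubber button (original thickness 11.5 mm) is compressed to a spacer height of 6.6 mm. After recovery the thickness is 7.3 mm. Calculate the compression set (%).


CS = (t0 - recovered) / (t0 - ts) * 100
= (11.5 - 7.3) / (11.5 - 6.6) * 100
= 4.2 / 4.9 * 100
= 85.7%

85.7%


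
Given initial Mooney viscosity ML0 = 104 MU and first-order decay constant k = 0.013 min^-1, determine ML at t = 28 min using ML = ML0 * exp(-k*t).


ML = ML0 * exp(-k * t)
ML = 104 * exp(-0.013 * 28)
ML = 104 * 0.6949
ML = 72.27 MU

72.27 MU


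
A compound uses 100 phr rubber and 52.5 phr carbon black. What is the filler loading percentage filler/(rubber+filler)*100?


Filler % = filler / (rubber + filler) * 100
= 52.5 / (100 + 52.5) * 100
= 52.5 / 152.5 * 100
= 34.43%

34.43%


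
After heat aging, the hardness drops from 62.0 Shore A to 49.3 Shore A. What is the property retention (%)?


Retention = aged / original * 100
= 49.3 / 62.0 * 100
= 79.5%

79.5%


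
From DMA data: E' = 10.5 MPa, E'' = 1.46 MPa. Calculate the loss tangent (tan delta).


tan delta = E'' / E'
= 1.46 / 10.5
= 0.139

tan delta = 0.139


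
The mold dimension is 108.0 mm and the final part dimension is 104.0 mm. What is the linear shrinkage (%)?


Shrinkage = (mold - part) / mold * 100
= (108.0 - 104.0) / 108.0 * 100
= 4.0 / 108.0 * 100
= 3.7%

3.7%


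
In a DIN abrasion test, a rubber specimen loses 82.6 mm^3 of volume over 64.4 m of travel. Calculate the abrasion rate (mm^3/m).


Rate = volume_loss / distance
= 82.6 / 64.4
= 1.283 mm^3/m

1.283 mm^3/m


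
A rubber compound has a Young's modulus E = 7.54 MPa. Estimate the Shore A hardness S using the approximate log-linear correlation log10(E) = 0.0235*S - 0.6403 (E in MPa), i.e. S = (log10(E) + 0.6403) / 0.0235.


log10(E) = 0.0235*S - 0.6403  =>  S = (log10(E) + 0.6403) / 0.0235
log10(7.54) = 0.877371
S = (0.877371 + 0.6403) / 0.0235 = 1.517671 / 0.0235
S = 64.6

Shore A = 64.6


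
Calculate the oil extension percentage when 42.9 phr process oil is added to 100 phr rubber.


Oil % = oil / (100 + oil) * 100
= 42.9 / (100 + 42.9) * 100
= 42.9 / 142.9 * 100
= 30.02%

30.02%


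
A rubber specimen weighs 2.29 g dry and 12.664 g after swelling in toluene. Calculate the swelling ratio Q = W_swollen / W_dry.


Q = W_swollen / W_dry
Q = 12.664 / 2.29
Q = 5.53

Q = 5.53


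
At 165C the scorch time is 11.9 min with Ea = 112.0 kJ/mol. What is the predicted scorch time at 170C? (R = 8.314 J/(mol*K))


Convert temperatures: T1 = 165 + 273.15 = 438.15 K, T2 = 170 + 273.15 = 443.15 K
ts2_new = 11.9 * exp(112000 / 8.314 * (1/443.15 - 1/438.15))
1/T2 - 1/T1 = -2.5751e-05
ts2_new = 8.41 min

8.41 min


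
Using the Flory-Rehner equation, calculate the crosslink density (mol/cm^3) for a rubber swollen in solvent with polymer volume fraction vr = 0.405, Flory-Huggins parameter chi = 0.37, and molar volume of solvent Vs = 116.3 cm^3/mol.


ln(1 - vr) = ln(1 - 0.405) = -0.5192
Numerator = -((-0.5192) + 0.405 + 0.37 * 0.405^2) = 0.0535
Denominator = 116.3 * (0.405^(1/3) - 0.405/2) = 62.4954
nu = 0.0535 / 62.4954 = 8.5614e-04 mol/cm^3

8.5614e-04 mol/cm^3


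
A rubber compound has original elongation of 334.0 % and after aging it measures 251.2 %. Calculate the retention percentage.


Retention = aged / original * 100
= 251.2 / 334.0 * 100
= 75.2%

75.2%


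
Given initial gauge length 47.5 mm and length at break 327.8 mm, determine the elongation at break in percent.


Elongation = (Lf - L0) / L0 * 100
= (327.8 - 47.5) / 47.5 * 100
= 280.3 / 47.5 * 100
= 590.1%

590.1%


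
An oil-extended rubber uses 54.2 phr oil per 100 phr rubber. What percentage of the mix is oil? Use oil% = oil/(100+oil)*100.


Oil % = oil / (100 + oil) * 100
= 54.2 / (100 + 54.2) * 100
= 54.2 / 154.2 * 100
= 35.15%

35.15%


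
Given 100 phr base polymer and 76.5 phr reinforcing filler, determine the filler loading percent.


Filler % = filler / (rubber + filler) * 100
= 76.5 / (100 + 76.5) * 100
= 76.5 / 176.5 * 100
= 43.34%

43.34%


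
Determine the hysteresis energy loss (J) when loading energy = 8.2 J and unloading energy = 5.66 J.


Hysteresis loss = loading - unloading
= 8.2 - 5.66
= 2.54 J

2.54 J


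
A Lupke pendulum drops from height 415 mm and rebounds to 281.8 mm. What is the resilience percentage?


Resilience = h_rebound / h_drop * 100
= 281.8 / 415 * 100
= 67.9%

67.9%


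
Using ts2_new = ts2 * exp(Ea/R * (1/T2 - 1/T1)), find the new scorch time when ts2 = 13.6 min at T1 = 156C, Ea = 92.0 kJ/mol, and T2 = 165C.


Convert temperatures: T1 = 156 + 273.15 = 429.15 K, T2 = 165 + 273.15 = 438.15 K
ts2_new = 13.6 * exp(92000 / 8.314 * (1/438.15 - 1/429.15))
1/T2 - 1/T1 = -4.7864e-05
ts2_new = 8.01 min

8.01 min


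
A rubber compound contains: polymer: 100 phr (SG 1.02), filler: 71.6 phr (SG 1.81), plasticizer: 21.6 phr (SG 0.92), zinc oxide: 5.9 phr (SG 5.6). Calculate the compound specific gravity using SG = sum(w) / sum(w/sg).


Sum of weights = 199.1
Volume contributions:
  polymer: 100/1.02 = 98.0392
  filler: 71.6/1.81 = 39.5580
  plasticizer: 21.6/0.92 = 23.4783
  zinc oxide: 5.9/5.6 = 1.0536
Sum of volumes = 162.1291
SG = 199.1 / 162.1291 = 1.228

SG = 1.228


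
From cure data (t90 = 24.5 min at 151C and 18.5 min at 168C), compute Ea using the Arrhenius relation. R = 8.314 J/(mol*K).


T1 = 424.15 K, T2 = 441.15 K
1/T1 - 1/T2 = 9.0854e-05
ln(t1/t2) = ln(24.5/18.5) = 0.2809
Ea = 8.314 * 0.2809 / 9.0854e-05 = 25705.2766 J/mol
Ea = 25.71 kJ/mol

25.71 kJ/mol


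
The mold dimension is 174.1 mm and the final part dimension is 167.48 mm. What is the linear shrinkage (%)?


Shrinkage = (mold - part) / mold * 100
= (174.1 - 167.48) / 174.1 * 100
= 6.62 / 174.1 * 100
= 3.8%

3.8%


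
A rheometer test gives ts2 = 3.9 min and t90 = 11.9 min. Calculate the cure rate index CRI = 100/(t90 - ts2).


CRI = 100 / (t90 - ts2)
= 100 / (11.9 - 3.9)
= 100 / 8.0
= 12.5 min^-1

12.5 min^-1


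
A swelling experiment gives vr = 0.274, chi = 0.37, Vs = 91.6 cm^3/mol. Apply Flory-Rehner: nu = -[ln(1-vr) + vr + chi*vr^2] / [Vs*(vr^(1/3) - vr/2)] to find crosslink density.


ln(1 - vr) = ln(1 - 0.274) = -0.3202
Numerator = -((-0.3202) + 0.274 + 0.37 * 0.274^2) = 0.0184
Denominator = 91.6 * (0.274^(1/3) - 0.274/2) = 46.9456
nu = 0.0184 / 46.9456 = 3.9252e-04 mol/cm^3

3.9252e-04 mol/cm^3


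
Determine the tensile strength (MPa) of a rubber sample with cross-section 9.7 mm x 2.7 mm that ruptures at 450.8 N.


Area = width * thickness = 9.7 * 2.7 = 26.19 mm^2
TS = force / area = 450.8 / 26.19 = 17.21 MPa

17.21 MPa


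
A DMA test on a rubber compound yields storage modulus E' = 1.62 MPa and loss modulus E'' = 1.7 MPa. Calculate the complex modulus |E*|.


|E*| = sqrt(E'^2 + E''^2)
= sqrt(1.62^2 + 1.7^2)
= sqrt(2.6244 + 2.8900)
= 2.348 MPa

2.348 MPa


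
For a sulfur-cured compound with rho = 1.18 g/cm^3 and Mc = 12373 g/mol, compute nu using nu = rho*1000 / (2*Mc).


nu = rho * 1000 / (2 * Mc)
nu = 1.18 * 1000 / (2 * 12373)
nu = 1180.0 / 24746
nu = 0.0477 mol/L

0.0477 mol/L


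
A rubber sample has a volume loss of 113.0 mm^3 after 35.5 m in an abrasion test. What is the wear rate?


Rate = volume_loss / distance
= 113.0 / 35.5
= 3.183 mm^3/m

3.183 mm^3/m


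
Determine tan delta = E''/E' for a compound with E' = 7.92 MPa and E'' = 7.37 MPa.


tan delta = E'' / E'
= 7.37 / 7.92
= 0.9306

tan delta = 0.9306


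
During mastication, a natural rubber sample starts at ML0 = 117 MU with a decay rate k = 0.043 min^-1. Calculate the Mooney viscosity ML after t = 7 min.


ML = ML0 * exp(-k * t)
ML = 117 * exp(-0.043 * 7)
ML = 117 * 0.7401
ML = 86.59 MU

86.59 MU


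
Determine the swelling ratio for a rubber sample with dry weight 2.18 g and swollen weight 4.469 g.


Q = W_swollen / W_dry
Q = 4.469 / 2.18
Q = 2.05

Q = 2.05


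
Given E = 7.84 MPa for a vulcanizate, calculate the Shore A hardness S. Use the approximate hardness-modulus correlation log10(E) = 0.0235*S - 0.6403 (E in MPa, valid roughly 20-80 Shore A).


log10(E) = 0.0235*S - 0.6403  =>  S = (log10(E) + 0.6403) / 0.0235
log10(7.84) = 0.894316
S = (0.894316 + 0.6403) / 0.0235 = 1.534616 / 0.0235
S = 65.3

Shore A = 65.3


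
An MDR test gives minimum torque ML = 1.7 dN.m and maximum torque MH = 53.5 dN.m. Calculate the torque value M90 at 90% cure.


M90 = ML + 0.9 * (MH - ML)
M90 = 1.7 + 0.9 * (53.5 - 1.7)
M90 = 1.7 + 0.9 * 51.8
M90 = 48.32 dN.m

48.32 dN.m


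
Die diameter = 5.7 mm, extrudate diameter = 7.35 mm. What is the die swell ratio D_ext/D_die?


Die swell ratio = D_extrudate / D_die
= 7.35 / 5.7
= 1.289

Die swell = 1.289


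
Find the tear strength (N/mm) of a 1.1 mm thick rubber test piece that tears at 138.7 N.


Tear strength = force / thickness
= 138.7 / 1.1
= 126.09 N/mm

126.09 N/mm


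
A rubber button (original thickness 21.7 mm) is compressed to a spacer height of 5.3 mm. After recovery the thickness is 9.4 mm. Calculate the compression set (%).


CS = (t0 - recovered) / (t0 - ts) * 100
= (21.7 - 9.4) / (21.7 - 5.3) * 100
= 12.3 / 16.4 * 100
= 75.0%

75.0%


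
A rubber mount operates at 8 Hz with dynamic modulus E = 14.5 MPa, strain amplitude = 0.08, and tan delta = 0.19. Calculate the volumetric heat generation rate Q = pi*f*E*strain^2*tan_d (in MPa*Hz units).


Q = pi * f * E * strain^2 * tan_d
= pi * 8 * 14.5 * 0.08^2 * 0.19
= pi * 8 * 14.5 * 0.0064 * 0.19
= 0.4431

Q = 0.4431


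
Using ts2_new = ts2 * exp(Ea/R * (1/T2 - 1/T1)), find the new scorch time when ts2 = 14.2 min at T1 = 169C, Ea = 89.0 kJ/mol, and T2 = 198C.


Convert temperatures: T1 = 169 + 273.15 = 442.15 K, T2 = 198 + 273.15 = 471.15 K
ts2_new = 14.2 * exp(89000 / 8.314 * (1/471.15 - 1/442.15))
1/T2 - 1/T1 = -1.3921e-04
ts2_new = 3.2 min

3.2 min


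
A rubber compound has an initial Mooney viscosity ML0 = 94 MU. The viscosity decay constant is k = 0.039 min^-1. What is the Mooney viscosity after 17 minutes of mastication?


ML = ML0 * exp(-k * t)
ML = 94 * exp(-0.039 * 17)
ML = 94 * 0.5153
ML = 48.44 MU

48.44 MU


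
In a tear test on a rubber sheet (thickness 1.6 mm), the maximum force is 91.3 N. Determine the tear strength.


Tear strength = force / thickness
= 91.3 / 1.6
= 57.06 N/mm

57.06 N/mm


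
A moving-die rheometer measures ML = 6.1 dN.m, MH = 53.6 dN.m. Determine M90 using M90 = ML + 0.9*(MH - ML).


M90 = ML + 0.9 * (MH - ML)
M90 = 6.1 + 0.9 * (53.6 - 6.1)
M90 = 6.1 + 0.9 * 47.5
M90 = 48.85 dN.m

48.85 dN.m


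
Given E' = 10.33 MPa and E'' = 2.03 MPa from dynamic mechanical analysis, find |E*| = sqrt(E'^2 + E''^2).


|E*| = sqrt(E'^2 + E''^2)
= sqrt(10.33^2 + 2.03^2)
= sqrt(106.7089 + 4.1209)
= 10.528 MPa

10.528 MPa


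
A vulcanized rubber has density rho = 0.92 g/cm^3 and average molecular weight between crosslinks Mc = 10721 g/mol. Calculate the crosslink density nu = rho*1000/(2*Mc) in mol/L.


nu = rho * 1000 / (2 * Mc)
nu = 0.92 * 1000 / (2 * 10721)
nu = 920.0 / 21442
nu = 0.0429 mol/L

0.0429 mol/L


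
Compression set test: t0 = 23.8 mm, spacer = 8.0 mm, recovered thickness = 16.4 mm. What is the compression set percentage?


CS = (t0 - recovered) / (t0 - ts) * 100
= (23.8 - 16.4) / (23.8 - 8.0) * 100
= 7.4 / 15.8 * 100
= 46.8%

46.8%


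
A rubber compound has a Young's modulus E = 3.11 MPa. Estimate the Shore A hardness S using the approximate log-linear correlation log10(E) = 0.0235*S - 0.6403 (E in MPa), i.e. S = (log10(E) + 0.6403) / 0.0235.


log10(E) = 0.0235*S - 0.6403  =>  S = (log10(E) + 0.6403) / 0.0235
log10(3.11) = 0.492760
S = (0.492760 + 0.6403) / 0.0235 = 1.133060 / 0.0235
S = 48.2

Shore A = 48.2


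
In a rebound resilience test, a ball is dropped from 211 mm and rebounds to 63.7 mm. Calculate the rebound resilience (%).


Resilience = h_rebound / h_drop * 100
= 63.7 / 211 * 100
= 30.2%

30.2%


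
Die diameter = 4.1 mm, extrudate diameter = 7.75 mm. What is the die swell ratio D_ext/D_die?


Die swell ratio = D_extrudate / D_die
= 7.75 / 4.1
= 1.89

Die swell = 1.89


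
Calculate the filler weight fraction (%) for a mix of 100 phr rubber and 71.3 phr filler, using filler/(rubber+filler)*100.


Filler % = filler / (rubber + filler) * 100
= 71.3 / (100 + 71.3) * 100
= 71.3 / 171.3 * 100
= 41.62%

41.62%


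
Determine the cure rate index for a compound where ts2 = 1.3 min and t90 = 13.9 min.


CRI = 100 / (t90 - ts2)
= 100 / (13.9 - 1.3)
= 100 / 12.6
= 7.94 min^-1

7.94 min^-1


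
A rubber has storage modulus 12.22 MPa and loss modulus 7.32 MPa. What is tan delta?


tan delta = E'' / E'
= 7.32 / 12.22
= 0.599

tan delta = 0.599


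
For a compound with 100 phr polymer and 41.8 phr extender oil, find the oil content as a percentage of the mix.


Oil % = oil / (100 + oil) * 100
= 41.8 / (100 + 41.8) * 100
= 41.8 / 141.8 * 100
= 29.48%

29.48%


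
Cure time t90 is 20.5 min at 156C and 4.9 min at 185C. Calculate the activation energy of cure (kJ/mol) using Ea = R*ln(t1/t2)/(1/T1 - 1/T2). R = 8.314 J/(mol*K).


T1 = 429.15 K, T2 = 458.15 K
1/T1 - 1/T2 = 1.4750e-04
ln(t1/t2) = ln(20.5/4.9) = 1.4312
Ea = 8.314 * 1.4312 / 1.4750e-04 = 80672.5948 J/mol
Ea = 80.67 kJ/mol

80.67 kJ/mol


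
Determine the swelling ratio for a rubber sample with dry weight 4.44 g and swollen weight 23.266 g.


Q = W_swollen / W_dry
Q = 23.266 / 4.44
Q = 5.24

Q = 5.24


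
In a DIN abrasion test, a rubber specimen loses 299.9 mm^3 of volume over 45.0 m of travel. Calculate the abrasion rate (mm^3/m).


Rate = volume_loss / distance
= 299.9 / 45.0
= 6.664 mm^3/m

6.664 mm^3/m


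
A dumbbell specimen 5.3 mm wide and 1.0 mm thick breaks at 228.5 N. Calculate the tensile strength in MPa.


Area = width * thickness = 5.3 * 1.0 = 5.3 mm^2
TS = force / area = 228.5 / 5.3 = 43.11 MPa

43.11 MPa


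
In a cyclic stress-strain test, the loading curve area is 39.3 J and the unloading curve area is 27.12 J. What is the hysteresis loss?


Hysteresis loss = loading - unloading
= 39.3 - 27.12
= 12.18 J

12.18 J


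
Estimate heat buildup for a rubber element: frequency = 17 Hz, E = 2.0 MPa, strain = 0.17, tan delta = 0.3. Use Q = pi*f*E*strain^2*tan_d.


Q = pi * f * E * strain^2 * tan_d
= pi * 17 * 2.0 * 0.17^2 * 0.3
= pi * 17 * 2.0 * 0.0289 * 0.3
= 0.9261

Q = 0.9261


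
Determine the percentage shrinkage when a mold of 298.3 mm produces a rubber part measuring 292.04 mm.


Shrinkage = (mold - part) / mold * 100
= (298.3 - 292.04) / 298.3 * 100
= 6.26 / 298.3 * 100
= 2.1%

2.1%


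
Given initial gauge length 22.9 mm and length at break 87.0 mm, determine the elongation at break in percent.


Elongation = (Lf - L0) / L0 * 100
= (87.0 - 22.9) / 22.9 * 100
= 64.1 / 22.9 * 100
= 279.9%

279.9%


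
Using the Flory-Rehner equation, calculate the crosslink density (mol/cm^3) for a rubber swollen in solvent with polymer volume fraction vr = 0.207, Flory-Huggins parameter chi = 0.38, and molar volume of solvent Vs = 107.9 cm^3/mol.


ln(1 - vr) = ln(1 - 0.207) = -0.2319
Numerator = -((-0.2319) + 0.207 + 0.38 * 0.207^2) = 0.0086
Denominator = 107.9 * (0.207^(1/3) - 0.207/2) = 52.6604
nu = 0.0086 / 52.6604 = 1.6425e-04 mol/cm^3

1.6425e-04 mol/cm^3


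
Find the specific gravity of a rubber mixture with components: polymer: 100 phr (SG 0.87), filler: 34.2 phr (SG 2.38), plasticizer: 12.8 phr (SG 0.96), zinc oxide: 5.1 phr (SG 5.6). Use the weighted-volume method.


Sum of weights = 152.1
Volume contributions:
  polymer: 100/0.87 = 114.9425
  filler: 34.2/2.38 = 14.3697
  plasticizer: 12.8/0.96 = 13.3333
  zinc oxide: 5.1/5.6 = 0.9107
Sum of volumes = 143.5563
SG = 152.1 / 143.5563 = 1.06

SG = 1.06


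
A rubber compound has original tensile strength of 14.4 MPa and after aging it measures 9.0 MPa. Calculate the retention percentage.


Retention = aged / original * 100
= 9.0 / 14.4 * 100
= 62.5%

62.5%


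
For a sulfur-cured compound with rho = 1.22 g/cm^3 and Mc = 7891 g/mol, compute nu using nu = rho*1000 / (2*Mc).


nu = rho * 1000 / (2 * Mc)
nu = 1.22 * 1000 / (2 * 7891)
nu = 1220.0 / 15782
nu = 0.0773 mol/L

0.0773 mol/L


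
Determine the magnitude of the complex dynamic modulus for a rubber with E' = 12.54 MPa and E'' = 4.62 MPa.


|E*| = sqrt(E'^2 + E''^2)
= sqrt(12.54^2 + 4.62^2)
= sqrt(157.2516 + 21.3444)
= 13.364 MPa

13.364 MPa


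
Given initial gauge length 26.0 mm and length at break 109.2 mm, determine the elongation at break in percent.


Elongation = (Lf - L0) / L0 * 100
= (109.2 - 26.0) / 26.0 * 100
= 83.2 / 26.0 * 100
= 320.0%

320.0%


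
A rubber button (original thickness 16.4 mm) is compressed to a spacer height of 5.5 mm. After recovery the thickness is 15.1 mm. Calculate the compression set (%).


CS = (t0 - recovered) / (t0 - ts) * 100
= (16.4 - 15.1) / (16.4 - 5.5) * 100
= 1.3 / 10.9 * 100
= 11.9%

11.9%


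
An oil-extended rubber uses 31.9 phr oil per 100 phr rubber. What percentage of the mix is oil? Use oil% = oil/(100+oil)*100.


Oil % = oil / (100 + oil) * 100
= 31.9 / (100 + 31.9) * 100
= 31.9 / 131.9 * 100
= 24.18%

24.18%


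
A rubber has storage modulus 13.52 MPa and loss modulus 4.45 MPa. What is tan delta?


tan delta = E'' / E'
= 4.45 / 13.52
= 0.3291

tan delta = 0.3291


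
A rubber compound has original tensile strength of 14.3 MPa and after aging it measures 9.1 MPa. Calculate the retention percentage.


Retention = aged / original * 100
= 9.1 / 14.3 * 100
= 63.6%

63.6%


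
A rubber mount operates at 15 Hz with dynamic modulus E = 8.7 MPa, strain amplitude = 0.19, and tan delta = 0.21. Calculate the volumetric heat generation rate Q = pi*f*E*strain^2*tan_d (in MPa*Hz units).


Q = pi * f * E * strain^2 * tan_d
= pi * 15 * 8.7 * 0.19^2 * 0.21
= pi * 15 * 8.7 * 0.0361 * 0.21
= 3.1080

Q = 3.1080


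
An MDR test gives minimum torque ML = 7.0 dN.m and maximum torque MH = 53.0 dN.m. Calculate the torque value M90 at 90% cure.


M90 = ML + 0.9 * (MH - ML)
M90 = 7.0 + 0.9 * (53.0 - 7.0)
M90 = 7.0 + 0.9 * 46.0
M90 = 48.4 dN.m

48.4 dN.m


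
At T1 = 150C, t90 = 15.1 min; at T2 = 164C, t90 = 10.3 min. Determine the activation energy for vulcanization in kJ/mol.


T1 = 423.15 K, T2 = 437.15 K
1/T1 - 1/T2 = 7.5684e-05
ln(t1/t2) = ln(15.1/10.3) = 0.3826
Ea = 8.314 * 0.3826 / 7.5684e-05 = 42023.8640 J/mol
Ea = 42.02 kJ/mol

42.02 kJ/mol


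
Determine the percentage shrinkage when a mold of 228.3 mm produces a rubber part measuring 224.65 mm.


Shrinkage = (mold - part) / mold * 100
= (228.3 - 224.65) / 228.3 * 100
= 3.65 / 228.3 * 100
= 1.6%

1.6%


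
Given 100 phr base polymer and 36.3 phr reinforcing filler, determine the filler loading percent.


Filler % = filler / (rubber + filler) * 100
= 36.3 / (100 + 36.3) * 100
= 36.3 / 136.3 * 100
= 26.63%

26.63%


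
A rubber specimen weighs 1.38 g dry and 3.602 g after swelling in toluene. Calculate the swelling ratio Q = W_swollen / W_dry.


Q = W_swollen / W_dry
Q = 3.602 / 1.38
Q = 2.61

Q = 2.61


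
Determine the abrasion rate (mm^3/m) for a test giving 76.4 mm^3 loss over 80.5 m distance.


Rate = volume_loss / distance
= 76.4 / 80.5
= 0.949 mm^3/m

0.949 mm^3/m


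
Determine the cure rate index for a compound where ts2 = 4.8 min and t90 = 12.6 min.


CRI = 100 / (t90 - ts2)
= 100 / (12.6 - 4.8)
= 100 / 7.8
= 12.82 min^-1

12.82 min^-1


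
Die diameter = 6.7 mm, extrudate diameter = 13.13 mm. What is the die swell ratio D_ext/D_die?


Die swell ratio = D_extrudate / D_die
= 13.13 / 6.7
= 1.96

Die swell = 1.96


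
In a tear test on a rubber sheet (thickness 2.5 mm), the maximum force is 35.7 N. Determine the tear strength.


Tear strength = force / thickness
= 35.7 / 2.5
= 14.28 N/mm

14.28 N/mm


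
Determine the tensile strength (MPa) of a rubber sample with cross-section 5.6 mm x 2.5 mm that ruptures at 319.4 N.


Area = width * thickness = 5.6 * 2.5 = 14.0 mm^2
TS = force / area = 319.4 / 14.0 = 22.81 MPa

22.81 MPa


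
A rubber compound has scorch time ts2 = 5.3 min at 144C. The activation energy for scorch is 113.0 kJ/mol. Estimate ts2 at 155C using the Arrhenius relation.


Convert temperatures: T1 = 144 + 273.15 = 417.15 K, T2 = 155 + 273.15 = 428.15 K
ts2_new = 5.3 * exp(113000 / 8.314 * (1/428.15 - 1/417.15))
1/T2 - 1/T1 = -6.1589e-05
ts2_new = 2.29 min

2.29 min


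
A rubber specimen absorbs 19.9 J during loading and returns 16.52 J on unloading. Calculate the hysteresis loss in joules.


Hysteresis loss = loading - unloading
= 19.9 - 16.52
= 3.38 J

3.38 J


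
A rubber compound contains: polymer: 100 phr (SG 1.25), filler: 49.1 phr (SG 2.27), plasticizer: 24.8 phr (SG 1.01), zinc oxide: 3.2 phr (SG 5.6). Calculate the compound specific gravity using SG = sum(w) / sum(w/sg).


Sum of weights = 177.1
Volume contributions:
  polymer: 100/1.25 = 80.0000
  filler: 49.1/2.27 = 21.6300
  plasticizer: 24.8/1.01 = 24.5545
  zinc oxide: 3.2/5.6 = 0.5714
Sum of volumes = 126.7558
SG = 177.1 / 126.7558 = 1.397

SG = 1.397


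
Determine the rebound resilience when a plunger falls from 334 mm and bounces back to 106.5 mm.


Resilience = h_rebound / h_drop * 100
= 106.5 / 334 * 100
= 31.9%

31.9%


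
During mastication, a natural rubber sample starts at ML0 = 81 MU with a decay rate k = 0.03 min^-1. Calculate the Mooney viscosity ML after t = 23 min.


ML = ML0 * exp(-k * t)
ML = 81 * exp(-0.03 * 23)
ML = 81 * 0.5016
ML = 40.63 MU

40.63 MU


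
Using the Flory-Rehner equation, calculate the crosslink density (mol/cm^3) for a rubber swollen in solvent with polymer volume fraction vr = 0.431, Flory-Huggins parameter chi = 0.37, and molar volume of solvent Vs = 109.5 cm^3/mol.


ln(1 - vr) = ln(1 - 0.431) = -0.5639
Numerator = -((-0.5639) + 0.431 + 0.37 * 0.431^2) = 0.0641
Denominator = 109.5 * (0.431^(1/3) - 0.431/2) = 59.1156
nu = 0.0641 / 59.1156 = 0.0011 mol/cm^3

0.0011 mol/cm^3


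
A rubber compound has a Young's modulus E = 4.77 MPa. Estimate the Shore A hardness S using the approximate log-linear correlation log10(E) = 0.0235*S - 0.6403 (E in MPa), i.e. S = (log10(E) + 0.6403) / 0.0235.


log10(E) = 0.0235*S - 0.6403  =>  S = (log10(E) + 0.6403) / 0.0235
log10(4.77) = 0.678518
S = (0.678518 + 0.6403) / 0.0235 = 1.318818 / 0.0235
S = 56.1

Shore A = 56.1


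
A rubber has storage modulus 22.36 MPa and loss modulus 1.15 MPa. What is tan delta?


tan delta = E'' / E'
= 1.15 / 22.36
= 0.0514

tan delta = 0.0514


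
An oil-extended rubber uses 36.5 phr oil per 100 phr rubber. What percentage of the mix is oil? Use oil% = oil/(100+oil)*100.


Oil % = oil / (100 + oil) * 100
= 36.5 / (100 + 36.5) * 100
= 36.5 / 136.5 * 100
= 26.74%

26.74%


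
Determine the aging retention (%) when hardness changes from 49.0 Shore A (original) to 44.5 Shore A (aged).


Retention = aged / original * 100
= 44.5 / 49.0 * 100
= 90.8%

90.8%


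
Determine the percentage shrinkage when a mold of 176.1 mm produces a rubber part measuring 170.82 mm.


Shrinkage = (mold - part) / mold * 100
= (176.1 - 170.82) / 176.1 * 100
= 5.28 / 176.1 * 100
= 3.0%

3.0%


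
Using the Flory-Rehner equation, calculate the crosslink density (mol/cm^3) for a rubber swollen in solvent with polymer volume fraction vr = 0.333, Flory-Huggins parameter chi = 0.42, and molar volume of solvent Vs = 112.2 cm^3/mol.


ln(1 - vr) = ln(1 - 0.333) = -0.4050
Numerator = -((-0.4050) + 0.333 + 0.42 * 0.333^2) = 0.0254
Denominator = 112.2 * (0.333^(1/3) - 0.333/2) = 59.0879
nu = 0.0254 / 59.0879 = 4.2973e-04 mol/cm^3

4.2973e-04 mol/cm^3


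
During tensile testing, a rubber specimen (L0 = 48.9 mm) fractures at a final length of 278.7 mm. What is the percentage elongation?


Elongation = (Lf - L0) / L0 * 100
= (278.7 - 48.9) / 48.9 * 100
= 229.8 / 48.9 * 100
= 469.9%

469.9%


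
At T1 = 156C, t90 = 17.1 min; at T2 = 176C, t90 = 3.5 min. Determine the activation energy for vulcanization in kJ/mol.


T1 = 429.15 K, T2 = 449.15 K
1/T1 - 1/T2 = 1.0376e-04
ln(t1/t2) = ln(17.1/3.5) = 1.5863
Ea = 8.314 * 1.5863 / 1.0376e-04 = 127107.1883 J/mol
Ea = 127.11 kJ/mol

127.11 kJ/mol


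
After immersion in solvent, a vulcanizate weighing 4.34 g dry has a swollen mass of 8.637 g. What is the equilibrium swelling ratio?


Q = W_swollen / W_dry
Q = 8.637 / 4.34
Q = 1.99

Q = 1.99


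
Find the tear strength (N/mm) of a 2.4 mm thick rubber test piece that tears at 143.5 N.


Tear strength = force / thickness
= 143.5 / 2.4
= 59.79 N/mm

59.79 N/mm


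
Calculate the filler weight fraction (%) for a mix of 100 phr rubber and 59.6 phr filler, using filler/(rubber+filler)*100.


Filler % = filler / (rubber + filler) * 100
= 59.6 / (100 + 59.6) * 100
= 59.6 / 159.6 * 100
= 37.34%

37.34%


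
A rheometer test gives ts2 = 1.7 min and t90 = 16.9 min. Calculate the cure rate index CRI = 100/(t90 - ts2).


CRI = 100 / (t90 - ts2)
= 100 / (16.9 - 1.7)
= 100 / 15.2
= 6.58 min^-1

6.58 min^-1


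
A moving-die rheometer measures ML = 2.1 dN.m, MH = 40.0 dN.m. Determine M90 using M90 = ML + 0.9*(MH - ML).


M90 = ML + 0.9 * (MH - ML)
M90 = 2.1 + 0.9 * (40.0 - 2.1)
M90 = 2.1 + 0.9 * 37.9
M90 = 36.21 dN.m

36.21 dN.m


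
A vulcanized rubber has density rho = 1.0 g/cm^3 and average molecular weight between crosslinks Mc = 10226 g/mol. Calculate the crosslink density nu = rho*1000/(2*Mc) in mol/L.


nu = rho * 1000 / (2 * Mc)
nu = 1.0 * 1000 / (2 * 10226)
nu = 1000.0 / 20452
nu = 0.0489 mol/L

0.0489 mol/L


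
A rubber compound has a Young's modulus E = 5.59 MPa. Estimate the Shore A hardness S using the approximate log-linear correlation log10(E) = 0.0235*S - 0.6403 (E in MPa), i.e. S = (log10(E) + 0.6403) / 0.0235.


log10(E) = 0.0235*S - 0.6403  =>  S = (log10(E) + 0.6403) / 0.0235
log10(5.59) = 0.747412
S = (0.747412 + 0.6403) / 0.0235 = 1.387712 / 0.0235
S = 59.1

Shore A = 59.1


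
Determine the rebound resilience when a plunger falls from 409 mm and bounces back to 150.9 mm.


Resilience = h_rebound / h_drop * 100
= 150.9 / 409 * 100
= 36.9%

36.9%


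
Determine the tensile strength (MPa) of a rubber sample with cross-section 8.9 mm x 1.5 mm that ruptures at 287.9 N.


Area = width * thickness = 8.9 * 1.5 = 13.35 mm^2
TS = force / area = 287.9 / 13.35 = 21.57 MPa

21.57 MPa


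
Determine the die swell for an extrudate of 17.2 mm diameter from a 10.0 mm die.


Die swell ratio = D_extrudate / D_die
= 17.2 / 10.0
= 1.72

Die swell = 1.72


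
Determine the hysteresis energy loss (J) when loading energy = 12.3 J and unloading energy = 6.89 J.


Hysteresis loss = loading - unloading
= 12.3 - 6.89
= 5.41 J

5.41 J


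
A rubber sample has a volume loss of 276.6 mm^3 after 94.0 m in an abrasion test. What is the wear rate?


Rate = volume_loss / distance
= 276.6 / 94.0
= 2.943 mm^3/m

2.943 mm^3/m


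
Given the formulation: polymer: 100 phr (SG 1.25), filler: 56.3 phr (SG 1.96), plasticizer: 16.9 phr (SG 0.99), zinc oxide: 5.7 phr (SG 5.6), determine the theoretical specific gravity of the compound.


Sum of weights = 178.9
Volume contributions:
  polymer: 100/1.25 = 80.0000
  filler: 56.3/1.96 = 28.7245
  plasticizer: 16.9/0.99 = 17.0707
  zinc oxide: 5.7/5.6 = 1.0179
Sum of volumes = 126.8131
SG = 178.9 / 126.8131 = 1.411

SG = 1.411


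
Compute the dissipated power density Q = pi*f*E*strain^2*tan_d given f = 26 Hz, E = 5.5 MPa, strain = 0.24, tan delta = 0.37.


Q = pi * f * E * strain^2 * tan_d
= pi * 26 * 5.5 * 0.24^2 * 0.37
= pi * 26 * 5.5 * 0.0576 * 0.37
= 9.5744

Q = 9.5744


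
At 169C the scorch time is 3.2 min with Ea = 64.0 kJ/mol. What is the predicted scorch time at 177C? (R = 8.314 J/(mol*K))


Convert temperatures: T1 = 169 + 273.15 = 442.15 K, T2 = 177 + 273.15 = 450.15 K
ts2_new = 3.2 * exp(64000 / 8.314 * (1/450.15 - 1/442.15))
1/T2 - 1/T1 = -4.0194e-05
ts2_new = 2.35 min

2.35 min


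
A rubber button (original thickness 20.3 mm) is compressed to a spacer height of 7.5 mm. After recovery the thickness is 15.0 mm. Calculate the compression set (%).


CS = (t0 - recovered) / (t0 - ts) * 100
= (20.3 - 15.0) / (20.3 - 7.5) * 100
= 5.3 / 12.8 * 100
= 41.4%

41.4%


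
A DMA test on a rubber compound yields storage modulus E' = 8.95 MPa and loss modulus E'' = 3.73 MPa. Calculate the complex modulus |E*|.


|E*| = sqrt(E'^2 + E''^2)
= sqrt(8.95^2 + 3.73^2)
= sqrt(80.1025 + 13.9129)
= 9.696 MPa

9.696 MPa


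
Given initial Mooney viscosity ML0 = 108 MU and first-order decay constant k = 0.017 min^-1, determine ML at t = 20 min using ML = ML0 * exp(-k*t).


ML = ML0 * exp(-k * t)
ML = 108 * exp(-0.017 * 20)
ML = 108 * 0.7118
ML = 76.87 MU

76.87 MU


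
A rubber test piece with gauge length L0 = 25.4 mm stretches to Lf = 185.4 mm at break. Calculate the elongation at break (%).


Elongation = (Lf - L0) / L0 * 100
= (185.4 - 25.4) / 25.4 * 100
= 160.0 / 25.4 * 100
= 629.9%

629.9%


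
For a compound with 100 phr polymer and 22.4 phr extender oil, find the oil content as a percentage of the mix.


Oil % = oil / (100 + oil) * 100
= 22.4 / (100 + 22.4) * 100
= 22.4 / 122.4 * 100
= 18.3%

18.3%


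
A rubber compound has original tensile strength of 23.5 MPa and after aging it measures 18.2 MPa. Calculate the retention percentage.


Retention = aged / original * 100
= 18.2 / 23.5 * 100
= 77.4%

77.4%


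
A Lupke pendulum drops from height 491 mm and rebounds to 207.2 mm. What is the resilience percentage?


Resilience = h_rebound / h_drop * 100
= 207.2 / 491 * 100
= 42.2%

42.2%


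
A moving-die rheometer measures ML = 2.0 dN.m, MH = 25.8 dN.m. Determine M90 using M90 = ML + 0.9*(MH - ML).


M90 = ML + 0.9 * (MH - ML)
M90 = 2.0 + 0.9 * (25.8 - 2.0)
M90 = 2.0 + 0.9 * 23.8
M90 = 23.42 dN.m

23.42 dN.m


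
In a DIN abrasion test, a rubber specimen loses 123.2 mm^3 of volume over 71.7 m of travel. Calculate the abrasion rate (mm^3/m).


Rate = volume_loss / distance
= 123.2 / 71.7
= 1.718 mm^3/m

1.718 mm^3/m


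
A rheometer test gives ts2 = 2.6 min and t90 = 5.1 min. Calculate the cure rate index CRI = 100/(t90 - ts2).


CRI = 100 / (t90 - ts2)
= 100 / (5.1 - 2.6)
= 100 / 2.5
= 40.0 min^-1

40.0 min^-1
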